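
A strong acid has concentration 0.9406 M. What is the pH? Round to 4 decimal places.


A strong acid dissociates completely, so [H+] equals the given concentration.
pH = -log10([H+]) = -log10(0.9406)
pH = 0.02659503, rounded to 4 dp:

0.0266


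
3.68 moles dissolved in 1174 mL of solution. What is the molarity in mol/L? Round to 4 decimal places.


Convert volume to liters: V_L = V_mL / 1000.
V_L = 1174 / 1000 = 1.174 L
M = n / V_L = 3.68 / 1.174
M = 3.13458262 mol/L, rounded to 4 dp:

3.1346 mol/L


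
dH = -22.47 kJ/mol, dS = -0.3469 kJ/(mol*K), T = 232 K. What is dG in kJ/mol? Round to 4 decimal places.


Gibbs: dG = dH - T*dS (consistent units, dS already in kJ/(mol*K)).
T*dS = 232 * -0.3469 = -80.4808
dG = -22.47 - (-80.4808)
dG = 58.0108 kJ/mol, rounded to 4 dp:

58.0108 kJ/mol


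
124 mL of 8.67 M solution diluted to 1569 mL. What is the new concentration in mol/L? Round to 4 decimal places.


Dilution: M1*V1 = M2*V2, solve for M2.
M2 = M1*V1 / V2
M2 = 8.67 * 124 / 1569
M2 = 1075.08 / 1569
M2 = 0.68520076 mol/L, rounded to 4 dp:

0.6852 mol/L


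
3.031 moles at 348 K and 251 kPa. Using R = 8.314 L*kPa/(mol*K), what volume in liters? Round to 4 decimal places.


PV = nRT, solve for V = nRT / P.
nRT = 3.031 * 8.314 * 348 = 8769.5074
V = 8769.5074 / 251
V = 34.93827649 L, rounded to 4 dp:

34.9383 L


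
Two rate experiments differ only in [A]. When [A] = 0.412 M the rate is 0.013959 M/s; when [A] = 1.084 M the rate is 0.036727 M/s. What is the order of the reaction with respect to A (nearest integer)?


Rate is proportional to [A]^n, so rate2/rate1 = ([A]2/[A]1)^n. Take logs to solve for n.
rate2/rate1 = 0.036727 / 0.013959 = 2.6311
[A]2/[A]1 = 1.084 / 0.412 = 2.6311
n = ln(2.6311) / ln(2.6311) = 1.0
Nearest integer order:

1


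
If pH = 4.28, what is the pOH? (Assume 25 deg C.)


At 25 deg C, pH + pOH = 14.
pOH = 14 - pH = 14 - 4.28
pOH = 9.72:

9.72


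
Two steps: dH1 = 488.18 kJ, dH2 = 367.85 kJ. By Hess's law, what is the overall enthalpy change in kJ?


Hess's law: enthalpy is a state function, so add the step enthalpies.
dH_total = dH1 + dH2 = 488.18 + (367.85)
dH_total = 856.03 kJ:

856.03 kJ


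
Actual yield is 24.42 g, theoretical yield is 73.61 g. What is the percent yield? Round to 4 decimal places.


% yield = 100 * actual / theoretical
% yield = 100 * 24.42 / 73.61
% yield = 33.17484037 %, rounded to 4 dp:

33.1748 %


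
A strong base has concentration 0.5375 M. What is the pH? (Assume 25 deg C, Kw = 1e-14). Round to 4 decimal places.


A strong base dissociates completely, so [OH-] equals the given concentration.
pOH = -log10([OH-]) = -log10(0.5375) = 0.269622
pH = 14 - pOH = 14 - 0.269622
pH = 13.730378, rounded to 4 dp:

13.7304


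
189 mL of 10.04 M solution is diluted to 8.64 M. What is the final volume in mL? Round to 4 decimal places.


Dilution: M1*V1 = M2*V2, solve for V2.
V2 = M1*V1 / M2
V2 = 10.04 * 189 / 8.64
V2 = 1897.56 / 8.64
V2 = 219.625 mL, rounded to 4 dp:

219.6250 mL


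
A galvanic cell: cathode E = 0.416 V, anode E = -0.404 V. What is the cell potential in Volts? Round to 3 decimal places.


Standard cell potential: E_cell = E_cathode - E_anode.
E_cell = 0.416 - (-0.404)
E_cell = 0.82 V, rounded to 3 dp:

0.820 V


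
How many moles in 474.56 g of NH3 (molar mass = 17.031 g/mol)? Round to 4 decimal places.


n = mass / M
n = 474.56 / 17.031
n = 27.86448241 mol, rounded to 4 dp:

27.8645 mol


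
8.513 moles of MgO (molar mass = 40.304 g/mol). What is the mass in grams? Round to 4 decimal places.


mass = n * M
mass = 8.513 * 40.304
mass = 343.107952 g, rounded to 4 dp:

343.1080 g


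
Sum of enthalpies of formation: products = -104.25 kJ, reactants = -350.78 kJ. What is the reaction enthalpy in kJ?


dH_rxn = sum(dH_f products) - sum(dH_f reactants)
dH_rxn = -104.25 - (-350.78)
dH_rxn = 246.53 kJ:

246.53 kJ


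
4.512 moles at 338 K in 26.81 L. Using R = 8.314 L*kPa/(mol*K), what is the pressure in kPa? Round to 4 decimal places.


PV = nRT, solve for P = nRT / V.
nRT = 4.512 * 8.314 * 338 = 12679.3156
P = 12679.3156 / 26.81
P = 472.93232376 kPa, rounded to 4 dp:

472.9323 kPa


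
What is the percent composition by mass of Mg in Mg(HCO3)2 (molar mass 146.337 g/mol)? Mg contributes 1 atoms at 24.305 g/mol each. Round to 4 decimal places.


pct = 100 * (n_elem * M_elem) / M_total
mass_contribution = 1 * 24.305 = 24.305 g/mol
pct = 100 * 24.305 / 146.337
pct = 16.60892324 %, rounded to 4 dp:

16.6089 %


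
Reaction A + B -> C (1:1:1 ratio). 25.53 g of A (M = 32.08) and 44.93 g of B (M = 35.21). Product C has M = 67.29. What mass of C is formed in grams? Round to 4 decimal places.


Find moles of each reactant; the smaller value is the limiting reagent in a 1:1:1 reaction, so moles_C equals moles of the limiter.
n_A = mass_A / M_A = 25.53 / 32.08 = 0.795823 mol
n_B = mass_B / M_B = 44.93 / 35.21 = 1.276058 mol
Limiting reagent: A (smaller), n_limiting = 0.795823 mol
mass_C = n_limiting * M_C = 0.795823 * 67.29
mass_C = 53.55092967 g, rounded to 4 dp:

53.5509 g


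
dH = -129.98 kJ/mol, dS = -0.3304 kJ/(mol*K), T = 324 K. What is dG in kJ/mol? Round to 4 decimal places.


Gibbs: dG = dH - T*dS (consistent units, dS already in kJ/(mol*K)).
T*dS = 324 * -0.3304 = -107.0496
dG = -129.98 - (-107.0496)
dG = -22.9304 kJ/mol, rounded to 4 dp:

-22.9304 kJ/mol


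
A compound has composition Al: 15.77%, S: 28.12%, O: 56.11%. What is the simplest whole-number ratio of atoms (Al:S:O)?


Assume 100 g of compound, divide each mass% by atomic mass to get moles, then normalize by the smallest to get a raw atom ratio.
Moles per 100 g: Al: 15.77/26.982 = 0.5845, S: 28.12/32.065 = 0.877, O: 56.11/15.999 = 3.5071
Raw ratio (divide by min = 0.5845): Al: 1.0, S: 1.5, O: 6.001
Multiply by 2 to clear fractions: Al: 2.0 ~= 2, S: 3.001 ~= 3, O: 12.001 ~= 12
Reduce by GCD to get the simplest whole-number ratio:

2:3:12


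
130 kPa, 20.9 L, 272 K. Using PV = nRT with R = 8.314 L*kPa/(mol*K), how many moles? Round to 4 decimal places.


PV = nRT, solve for n = PV / (RT).
PV = 130 * 20.9 = 2717.0
RT = 8.314 * 272 = 2261.408
n = 2717.0 / 2261.408
n = 1.20146387 mol, rounded to 4 dp:

1.2015 mol


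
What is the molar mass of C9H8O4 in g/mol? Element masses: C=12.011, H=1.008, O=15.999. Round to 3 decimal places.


M = sum(count * atomic_mass) over atoms.
M = 9*12.011 + 8*1.008 + 4*15.999
M = 108.099 + 8.064 + 63.996
M = 180.159 g/mol, rounded to 3 dp:

180.159 g/mol


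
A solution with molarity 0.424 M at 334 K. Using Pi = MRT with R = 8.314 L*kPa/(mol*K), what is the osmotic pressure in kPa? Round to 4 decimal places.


Osmotic pressure (van't Hoff): Pi = M*R*T.
RT = 8.314 * 334 = 2776.876
Pi = 0.424 * 2776.876
Pi = 1177.395424 kPa, rounded to 4 dp:

1177.3954 kPa


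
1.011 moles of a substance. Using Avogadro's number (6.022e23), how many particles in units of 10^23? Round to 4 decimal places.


N = n * NA, then divide by 1e23 for the requested units.
N / 1e23 = n * 6.022
N / 1e23 = 1.011 * 6.022
N / 1e23 = 6.088242, rounded to 4 dp:

6.0882


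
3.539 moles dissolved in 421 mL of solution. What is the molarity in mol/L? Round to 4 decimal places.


Convert volume to liters: V_L = V_mL / 1000.
V_L = 421 / 1000 = 0.421 L
M = n / V_L = 3.539 / 0.421
M = 8.40617577 mol/L, rounded to 4 dp:

8.4062 mol/L


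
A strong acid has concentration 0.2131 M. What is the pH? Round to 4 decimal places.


A strong acid dissociates completely, so [H+] equals the given concentration.
pH = -log10([H+]) = -log10(0.2131)
pH = 0.67141655, rounded to 4 dp:

0.6714


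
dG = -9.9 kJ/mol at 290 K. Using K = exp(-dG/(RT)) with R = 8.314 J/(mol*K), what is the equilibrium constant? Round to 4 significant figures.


dG is in kJ/mol; multiply by 1000 to match R in J/(mol*K).
RT = 8.314 * 290 = 2411.06 J/mol
exponent = -dG*1000 / (RT) = -(-9.9*1000) / 2411.06 = 4.10607782
K = exp(4.10607782)
K = 60.708142, rounded to 4 significant figures:

60.71


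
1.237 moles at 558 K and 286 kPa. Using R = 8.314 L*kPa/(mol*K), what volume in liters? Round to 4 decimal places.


PV = nRT, solve for V = nRT / P.
nRT = 1.237 * 8.314 * 558 = 5738.7052
V = 5738.7052 / 286
V = 20.0654028 L, rounded to 4 dp:

20.0654 L


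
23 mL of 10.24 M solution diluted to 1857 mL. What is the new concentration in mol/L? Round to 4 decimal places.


Dilution: M1*V1 = M2*V2, solve for M2.
M2 = M1*V1 / V2
M2 = 10.24 * 23 / 1857
M2 = 235.52 / 1857
M2 = 0.12682822 mol/L, rounded to 4 dp:

0.1268 mol/L


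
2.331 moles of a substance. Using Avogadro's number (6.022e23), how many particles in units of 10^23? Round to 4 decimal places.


N = n * NA, then divide by 1e23 for the requested units.
N / 1e23 = n * 6.022
N / 1e23 = 2.331 * 6.022
N / 1e23 = 14.037282, rounded to 4 dp:

14.0373


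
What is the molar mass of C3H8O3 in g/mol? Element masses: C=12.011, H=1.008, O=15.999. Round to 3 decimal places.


M = sum(count * atomic_mass) over atoms.
M = 3*12.011 + 8*1.008 + 3*15.999
M = 36.033 + 8.064 + 47.997
M = 92.094 g/mol, rounded to 3 dp:

92.094 g/mol


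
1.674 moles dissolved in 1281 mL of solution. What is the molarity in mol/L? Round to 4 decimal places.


Convert volume to liters: V_L = V_mL / 1000.
V_L = 1281 / 1000 = 1.281 L
M = n / V_L = 1.674 / 1.281
M = 1.30679157 mol/L, rounded to 4 dp:

1.3068 mol/L


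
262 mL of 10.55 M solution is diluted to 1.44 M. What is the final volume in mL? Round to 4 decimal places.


Dilution: M1*V1 = M2*V2, solve for V2.
V2 = M1*V1 / M2
V2 = 10.55 * 262 / 1.44
V2 = 2764.1 / 1.44
V2 = 1919.51388889 mL, rounded to 4 dp:

1919.5139 mL


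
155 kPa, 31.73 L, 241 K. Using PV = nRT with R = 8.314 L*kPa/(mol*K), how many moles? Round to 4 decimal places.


PV = nRT, solve for n = PV / (RT).
PV = 155 * 31.73 = 4918.15
RT = 8.314 * 241 = 2003.674
n = 4918.15 / 2003.674
n = 2.45456596 mol, rounded to 4 dp:

2.4546 mol


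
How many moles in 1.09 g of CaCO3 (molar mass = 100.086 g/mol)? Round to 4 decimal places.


n = mass / M
n = 1.09 / 100.086
n = 0.01089063 mol, rounded to 4 dp:

0.0109 mol


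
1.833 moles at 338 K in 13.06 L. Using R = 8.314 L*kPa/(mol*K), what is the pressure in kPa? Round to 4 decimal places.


PV = nRT, solve for P = nRT / V.
nRT = 1.833 * 8.314 * 338 = 5150.972
P = 5150.972 / 13.06
P = 394.40826953 kPa, rounded to 4 dp:

394.4083 kPa


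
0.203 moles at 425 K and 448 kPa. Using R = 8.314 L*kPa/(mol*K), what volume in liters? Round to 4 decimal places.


PV = nRT, solve for V = nRT / P.
nRT = 0.203 * 8.314 * 425 = 717.2903
V = 717.2903 / 448
V = 1.60109442 L, rounded to 4 dp:

1.6011 L


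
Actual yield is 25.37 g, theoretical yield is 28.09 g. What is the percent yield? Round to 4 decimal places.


% yield = 100 * actual / theoretical
% yield = 100 * 25.37 / 28.09
% yield = 90.31683873 %, rounded to 4 dp:

90.3168 %


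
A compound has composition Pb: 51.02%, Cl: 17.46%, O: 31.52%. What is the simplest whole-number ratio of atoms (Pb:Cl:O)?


Assume 100 g of compound, divide each mass% by atomic mass to get moles, then normalize by the smallest to get a raw atom ratio.
Moles per 100 g: Pb: 51.02/207.2 = 0.2462, Cl: 17.46/35.453 = 0.4925, O: 31.52/15.999 = 1.9701
Raw ratio (divide by min = 0.2462): Pb: 1.0, Cl: 2.0, O: 8.001
Multiply by 1 to clear fractions: Pb: 1.0 ~= 1, Cl: 2.0 ~= 2, O: 8.001 ~= 8
Reduce by GCD to get the simplest whole-number ratio:

1:2:8


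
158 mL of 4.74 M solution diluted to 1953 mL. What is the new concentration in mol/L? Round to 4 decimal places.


Dilution: M1*V1 = M2*V2, solve for M2.
M2 = M1*V1 / V2
M2 = 4.74 * 158 / 1953
M2 = 748.92 / 1953
M2 = 0.38347158 mol/L, rounded to 4 dp:

0.3835 mol/L


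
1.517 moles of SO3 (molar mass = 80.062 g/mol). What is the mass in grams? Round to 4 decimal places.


mass = n * M
mass = 1.517 * 80.062
mass = 121.454054 g, rounded to 4 dp:

121.4541 g


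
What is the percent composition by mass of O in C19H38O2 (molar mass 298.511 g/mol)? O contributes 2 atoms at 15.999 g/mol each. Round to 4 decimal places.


pct = 100 * (n_elem * M_elem) / M_total
mass_contribution = 2 * 15.999 = 31.998 g/mol
pct = 100 * 31.998 / 298.511
pct = 10.71920298 %, rounded to 4 dp:

10.7192 %


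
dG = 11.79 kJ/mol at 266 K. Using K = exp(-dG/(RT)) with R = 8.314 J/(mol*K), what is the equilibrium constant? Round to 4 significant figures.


dG is in kJ/mol; multiply by 1000 to match R in J/(mol*K).
RT = 8.314 * 266 = 2211.524 J/mol
exponent = -dG*1000 / (RT) = -(11.79*1000) / 2211.524 = -5.3311653
K = exp(-5.3311653)
K = 0.0048384285, rounded to 4 significant figures:

0.004838


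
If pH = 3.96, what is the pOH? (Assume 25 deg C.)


At 25 deg C, pH + pOH = 14.
pOH = 14 - pH = 14 - 3.96
pOH = 10.04:

10.04


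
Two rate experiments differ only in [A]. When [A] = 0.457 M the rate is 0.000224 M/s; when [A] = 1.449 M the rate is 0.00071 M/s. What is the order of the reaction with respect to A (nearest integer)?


Rate is proportional to [A]^n, so rate2/rate1 = ([A]2/[A]1)^n. Take logs to solve for n.
rate2/rate1 = 0.00071 / 0.000224 = 3.1696
[A]2/[A]1 = 1.449 / 0.457 = 3.1707
n = ln(3.1696) / ln(3.1707) = 1.0
Nearest integer order:

1


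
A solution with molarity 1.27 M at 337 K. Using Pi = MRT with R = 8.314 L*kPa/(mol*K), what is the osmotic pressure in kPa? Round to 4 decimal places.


Osmotic pressure (van't Hoff): Pi = M*R*T.
RT = 8.314 * 337 = 2801.818
Pi = 1.27 * 2801.818
Pi = 3558.30886 kPa, rounded to 4 dp:

3558.3089 kPa


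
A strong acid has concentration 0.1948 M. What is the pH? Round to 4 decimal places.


A strong acid dissociates completely, so [H+] equals the given concentration.
pH = -log10([H+]) = -log10(0.1948)
pH = 0.71041105, rounded to 4 dp:

0.7104


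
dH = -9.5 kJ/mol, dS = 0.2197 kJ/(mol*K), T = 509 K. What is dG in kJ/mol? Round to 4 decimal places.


Gibbs: dG = dH - T*dS (consistent units, dS already in kJ/(mol*K)).
T*dS = 509 * 0.2197 = 111.8273
dG = -9.5 - (111.8273)
dG = -121.3273 kJ/mol, rounded to 4 dp:

-121.3273 kJ/mol


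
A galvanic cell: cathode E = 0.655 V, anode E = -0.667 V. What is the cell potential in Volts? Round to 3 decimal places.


Standard cell potential: E_cell = E_cathode - E_anode.
E_cell = 0.655 - (-0.667)
E_cell = 1.322 V, rounded to 3 dp:

1.322 V


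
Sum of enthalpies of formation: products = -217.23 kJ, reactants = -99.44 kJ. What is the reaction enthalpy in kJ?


dH_rxn = sum(dH_f products) - sum(dH_f reactants)
dH_rxn = -217.23 - (-99.44)
dH_rxn = -117.79 kJ:

-117.79 kJ


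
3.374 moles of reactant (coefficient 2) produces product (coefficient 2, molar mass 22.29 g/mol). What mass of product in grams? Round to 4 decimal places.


Use the coefficient ratio to convert reactant moles to product moles, then multiply by the product's molar mass.
moles_P = moles_R * (coeff_P / coeff_R) = 3.374 * (2/2) = 3.374
mass_P = moles_P * M_P = 3.374 * 22.29
mass_P = 75.20646 g, rounded to 4 dp:

75.2065 g


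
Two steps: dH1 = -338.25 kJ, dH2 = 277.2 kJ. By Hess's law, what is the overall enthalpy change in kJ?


Hess's law: enthalpy is a state function, so add the step enthalpies.
dH_total = dH1 + dH2 = -338.25 + (277.2)
dH_total = -61.05 kJ:

-61.05 kJ


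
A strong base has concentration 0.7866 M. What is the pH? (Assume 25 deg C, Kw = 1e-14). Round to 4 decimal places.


A strong base dissociates completely, so [OH-] equals the given concentration.
pOH = -log10([OH-]) = -log10(0.7866) = 0.104246
pH = 14 - pOH = 14 - 0.104246
pH = 13.895754, rounded to 4 dp:

13.8958


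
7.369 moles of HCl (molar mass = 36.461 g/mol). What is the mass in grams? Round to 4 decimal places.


mass = n * M
mass = 7.369 * 36.461
mass = 268.681109 g, rounded to 4 dp:

268.6811 g


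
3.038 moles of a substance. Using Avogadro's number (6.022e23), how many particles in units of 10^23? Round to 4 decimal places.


N = n * NA, then divide by 1e23 for the requested units.
N / 1e23 = n * 6.022
N / 1e23 = 3.038 * 6.022
N / 1e23 = 18.294836, rounded to 4 dp:

18.2948


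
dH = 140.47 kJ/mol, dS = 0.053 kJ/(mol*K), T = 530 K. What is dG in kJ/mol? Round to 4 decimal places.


Gibbs: dG = dH - T*dS (consistent units, dS already in kJ/(mol*K)).
T*dS = 530 * 0.053 = 28.09
dG = 140.47 - (28.09)
dG = 112.38 kJ/mol, rounded to 4 dp:

112.3800 kJ/mol


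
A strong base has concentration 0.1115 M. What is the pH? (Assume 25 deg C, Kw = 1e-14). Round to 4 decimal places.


A strong base dissociates completely, so [OH-] equals the given concentration.
pOH = -log10([OH-]) = -log10(0.1115) = 0.952725
pH = 14 - pOH = 14 - 0.952725
pH = 13.047275, rounded to 4 dp:

13.0473


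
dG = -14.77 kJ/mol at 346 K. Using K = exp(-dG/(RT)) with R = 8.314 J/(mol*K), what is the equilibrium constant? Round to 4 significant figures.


dG is in kJ/mol; multiply by 1000 to match R in J/(mol*K).
RT = 8.314 * 346 = 2876.644 J/mol
exponent = -dG*1000 / (RT) = -(-14.77*1000) / 2876.644 = 5.13445529
K = exp(5.13445529)
K = 169.77182, rounded to 4 significant figures:

169.8


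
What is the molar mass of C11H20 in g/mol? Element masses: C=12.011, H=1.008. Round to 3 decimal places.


M = sum(count * atomic_mass) over atoms.
M = 11*12.011 + 20*1.008
M = 132.121 + 20.16
M = 152.281 g/mol, rounded to 3 dp:

152.281 g/mol


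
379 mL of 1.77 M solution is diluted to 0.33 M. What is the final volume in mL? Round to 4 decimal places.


Dilution: M1*V1 = M2*V2, solve for V2.
V2 = M1*V1 / M2
V2 = 1.77 * 379 / 0.33
V2 = 670.83 / 0.33
V2 = 2032.81818182 mL, rounded to 4 dp:

2032.8182 mL


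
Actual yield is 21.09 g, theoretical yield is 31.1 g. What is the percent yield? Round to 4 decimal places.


% yield = 100 * actual / theoretical
% yield = 100 * 21.09 / 31.1
% yield = 67.81350482 %, rounded to 4 dp:

67.8135 %


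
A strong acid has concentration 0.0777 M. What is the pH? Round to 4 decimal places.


A strong acid dissociates completely, so [H+] equals the given concentration.
pH = -log10([H+]) = -log10(0.0777)
pH = 1.10957898, rounded to 4 dp:

1.1096


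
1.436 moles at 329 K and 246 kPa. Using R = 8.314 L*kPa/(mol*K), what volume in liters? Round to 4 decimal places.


PV = nRT, solve for V = nRT / P.
nRT = 1.436 * 8.314 * 329 = 3927.8994
V = 3927.8994 / 246
V = 15.96707073 L, rounded to 4 dp:

15.9671 L


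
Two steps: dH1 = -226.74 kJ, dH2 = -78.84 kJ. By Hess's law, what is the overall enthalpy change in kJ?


Hess's law: enthalpy is a state function, so add the step enthalpies.
dH_total = dH1 + dH2 = -226.74 + (-78.84)
dH_total = -305.58 kJ:

-305.58 kJ


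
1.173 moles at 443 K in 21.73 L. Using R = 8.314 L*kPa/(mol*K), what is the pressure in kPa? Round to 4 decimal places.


PV = nRT, solve for P = nRT / V.
nRT = 1.173 * 8.314 * 443 = 4320.2786
P = 4320.2786 / 21.73
P = 198.81631845 kPa, rounded to 4 dp:

198.8163 kPa


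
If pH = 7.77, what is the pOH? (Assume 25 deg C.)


At 25 deg C, pH + pOH = 14.
pOH = 14 - pH = 14 - 7.77
pOH = 6.23:

6.23


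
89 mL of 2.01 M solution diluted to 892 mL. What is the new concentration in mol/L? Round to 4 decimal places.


Dilution: M1*V1 = M2*V2, solve for M2.
M2 = M1*V1 / V2
M2 = 2.01 * 89 / 892
M2 = 178.89 / 892
M2 = 0.20054933 mol/L, rounded to 4 dp:

0.2005 mol/L


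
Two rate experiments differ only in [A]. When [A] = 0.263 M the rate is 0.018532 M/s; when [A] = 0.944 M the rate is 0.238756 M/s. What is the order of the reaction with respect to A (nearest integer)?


Rate is proportional to [A]^n, so rate2/rate1 = ([A]2/[A]1)^n. Take logs to solve for n.
rate2/rate1 = 0.238756 / 0.018532 = 12.8834
[A]2/[A]1 = 0.944 / 0.263 = 3.5894
n = ln(12.8834) / ln(3.5894) = 2.0
Nearest integer order:

2


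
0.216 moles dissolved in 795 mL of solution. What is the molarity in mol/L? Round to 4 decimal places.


Convert volume to liters: V_L = V_mL / 1000.
V_L = 795 / 1000 = 0.795 L
M = n / V_L = 0.216 / 0.795
M = 0.27169811 mol/L, rounded to 4 dp:

0.2717 mol/L


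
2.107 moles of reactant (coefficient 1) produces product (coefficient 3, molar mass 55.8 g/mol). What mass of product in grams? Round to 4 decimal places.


Use the coefficient ratio to convert reactant moles to product moles, then multiply by the product's molar mass.
moles_P = moles_R * (coeff_P / coeff_R) = 2.107 * (3/1) = 6.321
mass_P = moles_P * M_P = 6.321 * 55.8
mass_P = 352.7118 g, rounded to 4 dp:

352.7118 g


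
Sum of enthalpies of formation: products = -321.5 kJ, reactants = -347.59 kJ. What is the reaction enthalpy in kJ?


dH_rxn = sum(dH_f products) - sum(dH_f reactants)
dH_rxn = -321.5 - (-347.59)
dH_rxn = 26.09 kJ:

26.09 kJ


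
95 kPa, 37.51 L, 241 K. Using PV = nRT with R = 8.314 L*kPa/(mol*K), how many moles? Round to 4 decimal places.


PV = nRT, solve for n = PV / (RT).
PV = 95 * 37.51 = 3563.45
RT = 8.314 * 241 = 2003.674
n = 3563.45 / 2003.674
n = 1.77845797 mol, rounded to 4 dp:

1.7785 mol


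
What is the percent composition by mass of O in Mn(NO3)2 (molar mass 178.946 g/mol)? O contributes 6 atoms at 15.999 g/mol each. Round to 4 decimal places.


pct = 100 * (n_elem * M_elem) / M_total
mass_contribution = 6 * 15.999 = 95.994 g/mol
pct = 100 * 95.994 / 178.946
pct = 53.6441161 %, rounded to 4 dp:

53.6441 %


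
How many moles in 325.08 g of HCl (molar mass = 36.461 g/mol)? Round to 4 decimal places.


n = mass / M
n = 325.08 / 36.461
n = 8.91582787 mol, rounded to 4 dp:

8.9158 mol


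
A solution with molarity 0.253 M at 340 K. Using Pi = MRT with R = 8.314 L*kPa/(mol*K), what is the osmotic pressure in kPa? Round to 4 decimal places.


Osmotic pressure (van't Hoff): Pi = M*R*T.
RT = 8.314 * 340 = 2826.76
Pi = 0.253 * 2826.76
Pi = 715.17028 kPa, rounded to 4 dp:

715.1703 kPa


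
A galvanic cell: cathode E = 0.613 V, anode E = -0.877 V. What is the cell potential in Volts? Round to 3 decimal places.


Standard cell potential: E_cell = E_cathode - E_anode.
E_cell = 0.613 - (-0.877)
E_cell = 1.49 V, rounded to 3 dp:

1.490 V


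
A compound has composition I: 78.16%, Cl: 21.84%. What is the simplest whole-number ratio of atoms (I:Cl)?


Assume 100 g of compound, divide each mass% by atomic mass to get moles, then normalize by the smallest to get a raw atom ratio.
Moles per 100 g: I: 78.16/126.904 = 0.6159, Cl: 21.84/35.453 = 0.616
Raw ratio (divide by min = 0.6159): I: 1.0, Cl: 1.0
Multiply by 1 to clear fractions: I: 1.0 ~= 1, Cl: 1.0 ~= 1
Reduce by GCD to get the simplest whole-number ratio:

1:1


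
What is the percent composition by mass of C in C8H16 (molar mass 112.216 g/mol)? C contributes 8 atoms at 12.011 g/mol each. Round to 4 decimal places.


pct = 100 * (n_elem * M_elem) / M_total
mass_contribution = 8 * 12.011 = 96.088 g/mol
pct = 100 * 96.088 / 112.216
pct = 85.62771797 %, rounded to 4 dp:

85.6277 %


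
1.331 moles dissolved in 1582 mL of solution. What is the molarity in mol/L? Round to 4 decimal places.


Convert volume to liters: V_L = V_mL / 1000.
V_L = 1582 / 1000 = 1.582 L
M = n / V_L = 1.331 / 1.582
M = 0.84134008 mol/L, rounded to 4 dp:

0.8413 mol/L


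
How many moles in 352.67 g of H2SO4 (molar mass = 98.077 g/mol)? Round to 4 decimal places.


n = mass / M
n = 352.67 / 98.077
n = 3.59584816 mol, rounded to 4 dp:

3.5958 mol


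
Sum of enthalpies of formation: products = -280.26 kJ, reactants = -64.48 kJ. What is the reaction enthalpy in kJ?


dH_rxn = sum(dH_f products) - sum(dH_f reactants)
dH_rxn = -280.26 - (-64.48)
dH_rxn = -215.78 kJ:

-215.78 kJ


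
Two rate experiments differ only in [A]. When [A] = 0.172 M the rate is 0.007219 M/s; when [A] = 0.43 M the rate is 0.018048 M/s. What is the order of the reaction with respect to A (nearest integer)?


Rate is proportional to [A]^n, so rate2/rate1 = ([A]2/[A]1)^n. Take logs to solve for n.
rate2/rate1 = 0.018048 / 0.007219 = 2.5001
[A]2/[A]1 = 0.43 / 0.172 = 2.5
n = ln(2.5001) / ln(2.5) = 1.0
Nearest integer order:

1


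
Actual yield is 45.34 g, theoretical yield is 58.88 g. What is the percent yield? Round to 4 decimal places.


% yield = 100 * actual / theoretical
% yield = 100 * 45.34 / 58.88
% yield = 77.00407609 %, rounded to 4 dp:

77.0041 %


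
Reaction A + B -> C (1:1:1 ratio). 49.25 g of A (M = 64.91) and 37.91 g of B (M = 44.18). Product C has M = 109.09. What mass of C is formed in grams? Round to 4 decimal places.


Find moles of each reactant; the smaller value is the limiting reagent in a 1:1:1 reaction, so moles_C equals moles of the limiter.
n_A = mass_A / M_A = 49.25 / 64.91 = 0.758743 mol
n_B = mass_B / M_B = 37.91 / 44.18 = 0.858081 mol
Limiting reagent: A (smaller), n_limiting = 0.758743 mol
mass_C = n_limiting * M_C = 0.758743 * 109.09
mass_C = 82.77127387 g, rounded to 4 dp:

82.7713 g


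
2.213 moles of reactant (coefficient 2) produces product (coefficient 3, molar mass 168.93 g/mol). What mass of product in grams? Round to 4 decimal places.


Use the coefficient ratio to convert reactant moles to product moles, then multiply by the product's molar mass.
moles_P = moles_R * (coeff_P / coeff_R) = 2.213 * (3/2) = 3.3195
mass_P = moles_P * M_P = 3.3195 * 168.93
mass_P = 560.763135 g, rounded to 4 dp:

560.7631 g


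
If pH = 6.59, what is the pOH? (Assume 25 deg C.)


At 25 deg C, pH + pOH = 14.
pOH = 14 - pH = 14 - 6.59
pOH = 7.41:

7.41


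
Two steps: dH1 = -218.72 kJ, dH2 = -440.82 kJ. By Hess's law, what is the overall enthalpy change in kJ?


Hess's law: enthalpy is a state function, so add the step enthalpies.
dH_total = dH1 + dH2 = -218.72 + (-440.82)
dH_total = -659.54 kJ:

-659.54 kJ


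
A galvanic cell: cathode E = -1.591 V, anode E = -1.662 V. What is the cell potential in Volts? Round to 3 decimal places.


Standard cell potential: E_cell = E_cathode - E_anode.
E_cell = -1.591 - (-1.662)
E_cell = 0.071 V, rounded to 3 dp:

0.071 V


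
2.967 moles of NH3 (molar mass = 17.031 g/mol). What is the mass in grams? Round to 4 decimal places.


mass = n * M
mass = 2.967 * 17.031
mass = 50.530977 g, rounded to 4 dp:

50.5310 g


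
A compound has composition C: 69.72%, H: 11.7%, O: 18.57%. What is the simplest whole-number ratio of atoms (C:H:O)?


Assume 100 g of compound, divide each mass% by atomic mass to get moles, then normalize by the smallest to get a raw atom ratio.
Moles per 100 g: C: 69.72/12.011 = 5.8047, H: 11.7/1.008 = 11.6071, O: 18.57/15.999 = 1.1607
Raw ratio (divide by min = 1.1607): C: 5.001, H: 10.0, O: 1.0
Multiply by 1 to clear fractions: C: 5.001 ~= 5, H: 10.0 ~= 10, O: 1.0 ~= 1
Reduce by GCD to get the simplest whole-number ratio:

5:10:1


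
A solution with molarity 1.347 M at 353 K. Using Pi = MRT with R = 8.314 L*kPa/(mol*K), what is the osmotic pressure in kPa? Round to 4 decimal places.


Osmotic pressure (van't Hoff): Pi = M*R*T.
RT = 8.314 * 353 = 2934.842
Pi = 1.347 * 2934.842
Pi = 3953.232174 kPa, rounded to 4 dp:

3953.2322 kPa


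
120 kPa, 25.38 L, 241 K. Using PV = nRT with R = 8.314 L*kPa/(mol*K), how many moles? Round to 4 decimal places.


PV = nRT, solve for n = PV / (RT).
PV = 120 * 25.38 = 3045.6
RT = 8.314 * 241 = 2003.674
n = 3045.6 / 2003.674
n = 1.52000775 mol, rounded to 4 dp:

1.5200 mol


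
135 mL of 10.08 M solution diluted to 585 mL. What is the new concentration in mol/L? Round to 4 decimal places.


Dilution: M1*V1 = M2*V2, solve for M2.
M2 = M1*V1 / V2
M2 = 10.08 * 135 / 585
M2 = 1360.8 / 585
M2 = 2.32615385 mol/L, rounded to 4 dp:

2.3262 mol/L


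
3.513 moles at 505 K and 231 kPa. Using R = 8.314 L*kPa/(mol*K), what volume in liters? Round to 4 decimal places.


PV = nRT, solve for V = nRT / P.
nRT = 3.513 * 8.314 * 505 = 14749.5764
V = 14749.5764 / 231
V = 63.85098009 L, rounded to 4 dp:

63.8510 L


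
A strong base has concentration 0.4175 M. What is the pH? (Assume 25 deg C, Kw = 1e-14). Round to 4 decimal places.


A strong base dissociates completely, so [OH-] equals the given concentration.
pOH = -log10([OH-]) = -log10(0.4175) = 0.379344
pH = 14 - pOH = 14 - 0.379344
pH = 13.620656, rounded to 4 dp:

13.6207


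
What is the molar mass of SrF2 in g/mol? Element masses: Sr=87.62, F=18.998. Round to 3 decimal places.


M = sum(count * atomic_mass) over atoms.
M = 1*87.62 + 2*18.998
M = 87.62 + 37.996
M = 125.616 g/mol, rounded to 3 dp:

125.616 g/mol


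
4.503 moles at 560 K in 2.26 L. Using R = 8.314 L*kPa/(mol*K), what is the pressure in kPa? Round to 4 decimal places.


PV = nRT, solve for P = nRT / V.
nRT = 4.503 * 8.314 * 560 = 20965.2475
P = 20965.2475 / 2.26
P = 9276.65818584 kPa, rounded to 4 dp:

9276.6582 kPa


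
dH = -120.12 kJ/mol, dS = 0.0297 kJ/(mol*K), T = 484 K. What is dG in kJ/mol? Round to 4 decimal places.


Gibbs: dG = dH - T*dS (consistent units, dS already in kJ/(mol*K)).
T*dS = 484 * 0.0297 = 14.3748
dG = -120.12 - (14.3748)
dG = -134.4948 kJ/mol, rounded to 4 dp:

-134.4948 kJ/mol


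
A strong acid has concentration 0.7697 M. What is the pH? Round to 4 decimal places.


A strong acid dissociates completely, so [H+] equals the given concentration.
pH = -log10([H+]) = -log10(0.7697)
pH = 0.11367851, rounded to 4 dp:

0.1137


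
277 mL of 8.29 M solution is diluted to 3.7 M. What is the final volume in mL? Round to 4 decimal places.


Dilution: M1*V1 = M2*V2, solve for V2.
V2 = M1*V1 / M2
V2 = 8.29 * 277 / 3.7
V2 = 2296.33 / 3.7
V2 = 620.62972973 mL, rounded to 4 dp:

620.6297 mL


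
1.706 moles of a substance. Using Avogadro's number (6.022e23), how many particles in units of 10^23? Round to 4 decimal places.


N = n * NA, then divide by 1e23 for the requested units.
N / 1e23 = n * 6.022
N / 1e23 = 1.706 * 6.022
N / 1e23 = 10.273532, rounded to 4 dp:

10.2735


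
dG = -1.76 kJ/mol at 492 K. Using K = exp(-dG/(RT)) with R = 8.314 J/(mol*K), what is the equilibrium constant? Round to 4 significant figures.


dG is in kJ/mol; multiply by 1000 to match R in J/(mol*K).
RT = 8.314 * 492 = 4090.488 J/mol
exponent = -dG*1000 / (RT) = -(-1.76*1000) / 4090.488 = 0.43026651
K = exp(0.43026651)
K = 1.5376673, rounded to 4 significant figures:

1.538


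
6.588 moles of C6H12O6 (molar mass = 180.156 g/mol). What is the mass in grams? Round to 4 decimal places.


mass = n * M
mass = 6.588 * 180.156
mass = 1186.867728 g, rounded to 4 dp:

1186.8677 g


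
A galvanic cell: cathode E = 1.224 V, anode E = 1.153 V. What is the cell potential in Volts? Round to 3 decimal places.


Standard cell potential: E_cell = E_cathode - E_anode.
E_cell = 1.224 - (1.153)
E_cell = 0.071 V, rounded to 3 dp:

0.071 V


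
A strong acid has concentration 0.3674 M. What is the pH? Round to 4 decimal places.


A strong acid dissociates completely, so [H+] equals the given concentration.
pH = -log10([H+]) = -log10(0.3674)
pH = 0.43486085, rounded to 4 dp:

0.4349


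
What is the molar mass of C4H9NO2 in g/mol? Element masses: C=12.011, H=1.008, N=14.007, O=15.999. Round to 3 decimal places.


M = sum(count * atomic_mass) over atoms.
M = 4*12.011 + 9*1.008 + 1*14.007 + 2*15.999
M = 48.044 + 9.072 + 14.007 + 31.998
M = 103.121 g/mol, rounded to 3 dp:

103.121 g/mol


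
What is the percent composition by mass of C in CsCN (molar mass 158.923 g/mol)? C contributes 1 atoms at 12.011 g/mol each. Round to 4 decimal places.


pct = 100 * (n_elem * M_elem) / M_total
mass_contribution = 1 * 12.011 = 12.011 g/mol
pct = 100 * 12.011 / 158.923
pct = 7.55774809 %, rounded to 4 dp:

7.5577 %


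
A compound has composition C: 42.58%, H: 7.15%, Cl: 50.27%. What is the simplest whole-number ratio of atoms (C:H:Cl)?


Assume 100 g of compound, divide each mass% by atomic mass to get moles, then normalize by the smallest to get a raw atom ratio.
Moles per 100 g: C: 42.58/12.011 = 3.5451, H: 7.15/1.008 = 7.0933, Cl: 50.27/35.453 = 1.4179
Raw ratio (divide by min = 1.4179): C: 2.5, H: 5.003, Cl: 1.0
Multiply by 2 to clear fractions: C: 5.0 ~= 5, H: 10.005 ~= 10, Cl: 2.0 ~= 2
Reduce by GCD to get the simplest whole-number ratio:

5:10:2


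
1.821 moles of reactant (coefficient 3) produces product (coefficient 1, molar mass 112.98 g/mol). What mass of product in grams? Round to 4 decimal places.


Use the coefficient ratio to convert reactant moles to product moles, then multiply by the product's molar mass.
moles_P = moles_R * (coeff_P / coeff_R) = 1.821 * (1/3) = 0.607
mass_P = moles_P * M_P = 0.607 * 112.98
mass_P = 68.57886 g, rounded to 4 dp:

68.5789 g


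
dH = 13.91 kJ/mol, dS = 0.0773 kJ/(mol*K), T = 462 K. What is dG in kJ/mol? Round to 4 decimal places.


Gibbs: dG = dH - T*dS (consistent units, dS already in kJ/(mol*K)).
T*dS = 462 * 0.0773 = 35.7126
dG = 13.91 - (35.7126)
dG = -21.8026 kJ/mol, rounded to 4 dp:

-21.8026 kJ/mol


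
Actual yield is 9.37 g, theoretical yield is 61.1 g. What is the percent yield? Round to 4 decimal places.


% yield = 100 * actual / theoretical
% yield = 100 * 9.37 / 61.1
% yield = 15.33551555 %, rounded to 4 dp:

15.3355 %


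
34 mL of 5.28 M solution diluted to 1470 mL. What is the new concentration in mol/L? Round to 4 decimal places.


Dilution: M1*V1 = M2*V2, solve for M2.
M2 = M1*V1 / V2
M2 = 5.28 * 34 / 1470
M2 = 179.52 / 1470
M2 = 0.12212245 mol/L, rounded to 4 dp:

0.1221 mol/L


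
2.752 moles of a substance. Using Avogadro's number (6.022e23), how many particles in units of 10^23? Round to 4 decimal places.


N = n * NA, then divide by 1e23 for the requested units.
N / 1e23 = n * 6.022
N / 1e23 = 2.752 * 6.022
N / 1e23 = 16.572544, rounded to 4 dp:

16.5725


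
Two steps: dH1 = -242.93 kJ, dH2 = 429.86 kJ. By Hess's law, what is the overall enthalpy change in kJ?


Hess's law: enthalpy is a state function, so add the step enthalpies.
dH_total = dH1 + dH2 = -242.93 + (429.86)
dH_total = 186.93 kJ:

186.93 kJ


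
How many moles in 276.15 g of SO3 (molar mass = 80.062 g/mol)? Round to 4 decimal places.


n = mass / M
n = 276.15 / 80.062
n = 3.44920187 mol, rounded to 4 dp:

3.4492 mol


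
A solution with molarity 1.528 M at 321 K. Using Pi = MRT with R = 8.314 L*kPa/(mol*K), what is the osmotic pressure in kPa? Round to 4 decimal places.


Osmotic pressure (van't Hoff): Pi = M*R*T.
RT = 8.314 * 321 = 2668.794
Pi = 1.528 * 2668.794
Pi = 4077.917232 kPa, rounded to 4 dp:

4077.9172 kPa


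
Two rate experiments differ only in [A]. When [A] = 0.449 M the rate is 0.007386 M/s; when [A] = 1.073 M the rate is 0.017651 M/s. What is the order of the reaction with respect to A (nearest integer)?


Rate is proportional to [A]^n, so rate2/rate1 = ([A]2/[A]1)^n. Take logs to solve for n.
rate2/rate1 = 0.017651 / 0.007386 = 2.3898
[A]2/[A]1 = 1.073 / 0.449 = 2.3898
n = ln(2.3898) / ln(2.3898) = 1.0
Nearest integer order:

1


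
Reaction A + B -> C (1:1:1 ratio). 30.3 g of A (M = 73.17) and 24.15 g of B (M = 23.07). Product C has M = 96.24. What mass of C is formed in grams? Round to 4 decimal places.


Find moles of each reactant; the smaller value is the limiting reagent in a 1:1:1 reaction, so moles_C equals moles of the limiter.
n_A = mass_A / M_A = 30.3 / 73.17 = 0.414104 mol
n_B = mass_B / M_B = 24.15 / 23.07 = 1.046814 mol
Limiting reagent: A (smaller), n_limiting = 0.414104 mol
mass_C = n_limiting * M_C = 0.414104 * 96.24
mass_C = 39.85336896 g, rounded to 4 dp:

39.8534 g


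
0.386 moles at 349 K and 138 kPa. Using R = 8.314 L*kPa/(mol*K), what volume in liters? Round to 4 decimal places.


PV = nRT, solve for V = nRT / P.
nRT = 0.386 * 8.314 * 349 = 1120.0122
V = 1120.0122 / 138
V = 8.11603043 L, rounded to 4 dp:

8.1160 L


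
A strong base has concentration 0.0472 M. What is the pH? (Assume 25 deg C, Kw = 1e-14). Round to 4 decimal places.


A strong base dissociates completely, so [OH-] equals the given concentration.
pOH = -log10([OH-]) = -log10(0.0472) = 1.326058
pH = 14 - pOH = 14 - 1.326058
pH = 12.673942, rounded to 4 dp:

12.6739


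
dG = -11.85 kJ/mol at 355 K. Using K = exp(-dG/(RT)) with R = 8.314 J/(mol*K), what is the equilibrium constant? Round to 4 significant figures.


dG is in kJ/mol; multiply by 1000 to match R in J/(mol*K).
RT = 8.314 * 355 = 2951.47 J/mol
exponent = -dG*1000 / (RT) = -(-11.85*1000) / 2951.47 = 4.01494848
K = exp(4.01494848)
K = 55.42044, rounded to 4 significant figures:

55.42


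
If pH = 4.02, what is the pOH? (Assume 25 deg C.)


At 25 deg C, pH + pOH = 14.
pOH = 14 - pH = 14 - 4.02
pOH = 9.98:

9.98


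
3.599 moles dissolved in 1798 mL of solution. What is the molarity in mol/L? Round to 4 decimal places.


Convert volume to liters: V_L = V_mL / 1000.
V_L = 1798 / 1000 = 1.798 L
M = n / V_L = 3.599 / 1.798
M = 2.00166852 mol/L, rounded to 4 dp:

2.0017 mol/L


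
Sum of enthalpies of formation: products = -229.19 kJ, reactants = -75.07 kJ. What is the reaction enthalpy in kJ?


dH_rxn = sum(dH_f products) - sum(dH_f reactants)
dH_rxn = -229.19 - (-75.07)
dH_rxn = -154.12 kJ:

-154.12 kJ


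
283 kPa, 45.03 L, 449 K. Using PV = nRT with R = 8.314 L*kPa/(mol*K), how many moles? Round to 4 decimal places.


PV = nRT, solve for n = PV / (RT).
PV = 283 * 45.03 = 12743.49
RT = 8.314 * 449 = 3732.986
n = 12743.49 / 3732.986
n = 3.41375242 mol, rounded to 4 dp:

3.4138 mol


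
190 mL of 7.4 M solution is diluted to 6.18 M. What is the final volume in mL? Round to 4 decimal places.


Dilution: M1*V1 = M2*V2, solve for V2.
V2 = M1*V1 / M2
V2 = 7.4 * 190 / 6.18
V2 = 1406.0 / 6.18
V2 = 227.50809061 mL, rounded to 4 dp:

227.5081 mL


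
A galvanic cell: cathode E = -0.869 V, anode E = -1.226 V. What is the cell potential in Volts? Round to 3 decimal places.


Standard cell potential: E_cell = E_cathode - E_anode.
E_cell = -0.869 - (-1.226)
E_cell = 0.357 V, rounded to 3 dp:

0.357 V


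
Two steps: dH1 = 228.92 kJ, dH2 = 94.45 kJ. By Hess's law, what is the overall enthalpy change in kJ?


Hess's law: enthalpy is a state function, so add the step enthalpies.
dH_total = dH1 + dH2 = 228.92 + (94.45)
dH_total = 323.37 kJ:

323.37 kJ


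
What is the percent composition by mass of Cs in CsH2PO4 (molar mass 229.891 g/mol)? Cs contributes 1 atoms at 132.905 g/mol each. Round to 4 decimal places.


pct = 100 * (n_elem * M_elem) / M_total
mass_contribution = 1 * 132.905 = 132.905 g/mol
pct = 100 * 132.905 / 229.891
pct = 57.81218056 %, rounded to 4 dp:

57.8122 %


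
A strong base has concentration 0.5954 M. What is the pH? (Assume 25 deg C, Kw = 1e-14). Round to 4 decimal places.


A strong base dissociates completely, so [OH-] equals the given concentration.
pOH = -log10([OH-]) = -log10(0.5954) = 0.225191
pH = 14 - pOH = 14 - 0.225191
pH = 13.774809, rounded to 4 dp:

13.7748


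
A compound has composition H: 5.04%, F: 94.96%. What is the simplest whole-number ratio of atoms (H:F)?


Assume 100 g of compound, divide each mass% by atomic mass to get moles, then normalize by the smallest to get a raw atom ratio.
Moles per 100 g: H: 5.04/1.008 = 5.0, F: 94.96/18.998 = 4.9984
Raw ratio (divide by min = 4.9984): H: 1.0, F: 1.0
Multiply by 1 to clear fractions: H: 1.0 ~= 1, F: 1.0 ~= 1
Reduce by GCD to get the simplest whole-number ratio:

1:1


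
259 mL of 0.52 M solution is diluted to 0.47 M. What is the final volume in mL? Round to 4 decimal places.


Dilution: M1*V1 = M2*V2, solve for V2.
V2 = M1*V1 / M2
V2 = 0.52 * 259 / 0.47
V2 = 134.68 / 0.47
V2 = 286.55319149 mL, rounded to 4 dp:

286.5532 mL


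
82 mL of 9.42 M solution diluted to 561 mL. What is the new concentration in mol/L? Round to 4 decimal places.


Dilution: M1*V1 = M2*V2, solve for M2.
M2 = M1*V1 / V2
M2 = 9.42 * 82 / 561
M2 = 772.44 / 561
M2 = 1.3768984 mol/L, rounded to 4 dp:

1.3769 mol/L


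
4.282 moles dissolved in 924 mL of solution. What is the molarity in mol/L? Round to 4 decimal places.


Convert volume to liters: V_L = V_mL / 1000.
V_L = 924 / 1000 = 0.924 L
M = n / V_L = 4.282 / 0.924
M = 4.63419913 mol/L, rounded to 4 dp:

4.6342 mol/L
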